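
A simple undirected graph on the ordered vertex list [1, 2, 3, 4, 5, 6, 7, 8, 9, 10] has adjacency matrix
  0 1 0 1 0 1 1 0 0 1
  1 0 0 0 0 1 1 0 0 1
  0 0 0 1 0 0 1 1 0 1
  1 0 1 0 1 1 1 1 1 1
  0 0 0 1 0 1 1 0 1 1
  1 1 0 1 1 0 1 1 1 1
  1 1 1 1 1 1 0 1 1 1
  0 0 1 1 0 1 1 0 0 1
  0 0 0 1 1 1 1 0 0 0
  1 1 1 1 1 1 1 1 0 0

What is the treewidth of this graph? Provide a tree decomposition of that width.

Each bag holds 5 vertices, so the decomposition has width 4, which upper-bounds the treewidth. Conversely, {1, 2, 6, 7, 10} is a clique of size 5, and the vertices of any clique must share a bag in every tree decomposition; so some bag has ≥ 5 vertices and tw(G) ≥ 4. Combining the bounds, tw(G) = 4.

Treewidth 4.
One such decomposition:
Bags: B1 = {1, 2, 6, 7, 10}  B2 = {1, 4, 6, 7, 10}  B3 = {4, 6, 7, 8, 10}  B4 = {4, 5, 6, 7, 10}  B5 = {3, 4, 7, 8, 10}  B6 = {4, 5, 6, 7, 9}
Tree: B1–B2, B2–B3, B3–B4, B3–B5, B4–B6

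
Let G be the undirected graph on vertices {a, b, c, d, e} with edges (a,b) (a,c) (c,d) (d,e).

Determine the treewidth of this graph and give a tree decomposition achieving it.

The largest bag has 2 vertices, giving width 1; this decomposition certifies tw(G) ≤ 1. Any graph with an edge has treewidth ≥ 1, and G has the edge d–c. Therefore the treewidth is 1.

Treewidth 1.
Bags: B1 = {c, d}  B2 = {d, e}  B3 = {a, c}  B4 = {a, b}
Tree: B1–B2, B1–B3, B3–B4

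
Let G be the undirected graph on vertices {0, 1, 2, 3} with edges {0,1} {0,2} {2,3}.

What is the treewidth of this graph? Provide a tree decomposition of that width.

Treewidth 1.
One optimal decomposition is:
Bags: B1 = {0, 1}  B2 = {0, 2}  B3 = {2, 3}
Tree: B1–B2, B2–B3

Every bag has size at most 2, so the width is 2 − 1 = 1 and tw(G) ≤ 1. Any graph with an edge has treewidth ≥ 1, and G has the edge 0–1. Combining the bounds, tw(G) = 1.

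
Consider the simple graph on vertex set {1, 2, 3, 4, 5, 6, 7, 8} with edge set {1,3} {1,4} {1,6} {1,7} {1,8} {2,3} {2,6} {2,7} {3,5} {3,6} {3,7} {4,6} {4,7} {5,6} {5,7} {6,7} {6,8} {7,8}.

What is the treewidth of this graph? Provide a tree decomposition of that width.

Each bag holds 4 vertices, so the decomposition has width 3, which upper-bounds the treewidth. On the other hand G contains the 4-clique {1, 6, 7, 8}. A clique must lie in a single bag of any decomposition, so no decomposition can have width below 3. The upper and lower bounds meet at 3, so that is the treewidth.

Treewidth 3.
One optimal decomposition is:
Bags: B1 = {1, 3, 6, 7}  B2 = {3, 5, 6, 7}  B3 = {1, 4, 6, 7}  B4 = {2, 3, 6, 7}  B5 = {1, 6, 7, 8}
Tree: B1–B2, B1–B3, B2–B4, B3–B5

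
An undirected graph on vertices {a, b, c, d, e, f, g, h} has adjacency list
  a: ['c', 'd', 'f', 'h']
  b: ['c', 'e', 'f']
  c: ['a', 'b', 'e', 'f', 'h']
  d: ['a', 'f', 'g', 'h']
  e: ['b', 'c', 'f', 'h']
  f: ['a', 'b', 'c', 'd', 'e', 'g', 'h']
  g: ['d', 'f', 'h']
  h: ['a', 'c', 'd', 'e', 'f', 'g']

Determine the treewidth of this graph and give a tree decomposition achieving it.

Every bag has size at most 4, so the width is 4 − 1 = 3 and tw(G) ≤ 3. On the other hand G contains the 4-clique {d, f, g, h}. A clique must lie in a single bag of any decomposition, so no decomposition can have width below 3. Combining the bounds, tw(G) = 3.

Treewidth 3.
One such decomposition:
Bags: B1 = {a, d, f, h}  B2 = {a, c, f, h}  B3 = {c, e, f, h}  B4 = {d, f, g, h}  B5 = {b, c, e, f}
Tree: B1–B2, B2–B3, B1–B4, B3–B5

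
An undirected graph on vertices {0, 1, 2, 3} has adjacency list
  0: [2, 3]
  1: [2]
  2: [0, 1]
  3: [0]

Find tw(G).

1

A width-1 tree decomposition is:
Bags: B1 = {1, 2}  B2 = {0, 2}  B3 = {0, 3}
Tree: B1–B2, B2–B3
Each bag holds 2 vertices, so the decomposition has width 1, which upper-bounds the treewidth. G has an edge, so its treewidth is at least 1. Combining the bounds, tw(G) = 1.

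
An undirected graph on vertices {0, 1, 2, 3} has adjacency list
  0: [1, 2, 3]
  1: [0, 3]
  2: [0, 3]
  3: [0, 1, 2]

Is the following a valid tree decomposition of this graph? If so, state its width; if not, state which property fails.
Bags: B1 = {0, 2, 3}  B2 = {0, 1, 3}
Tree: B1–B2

Yes; width 2.

Checking the three conditions: (i) the bags cover all of {0, 1, 2, 3}; (ii) for each edge, some bag contains both endpoints; (iii) the bags containing any fixed vertex form a subtree. All hold, so the decomposition is valid with width 3 − 1 = 2.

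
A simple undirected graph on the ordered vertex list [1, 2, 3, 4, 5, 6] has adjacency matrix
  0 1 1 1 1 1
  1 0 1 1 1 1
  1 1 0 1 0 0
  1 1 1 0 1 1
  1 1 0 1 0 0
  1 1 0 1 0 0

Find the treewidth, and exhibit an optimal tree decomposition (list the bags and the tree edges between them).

Each bag holds 4 vertices, so the decomposition has width 3, which upper-bounds the treewidth. On the other hand G contains the 4-clique {1, 2, 3, 4}. A clique must lie in a single bag of any decomposition, so no decomposition can have width below 3. Hence tw(G) = 3 exactly.

Treewidth 3.
One optimal decomposition is:
Bags: B1 = {1, 2, 3, 4}  B2 = {1, 2, 4, 5}  B3 = {1, 2, 4, 6}
Tree: B1–B2, B2–B3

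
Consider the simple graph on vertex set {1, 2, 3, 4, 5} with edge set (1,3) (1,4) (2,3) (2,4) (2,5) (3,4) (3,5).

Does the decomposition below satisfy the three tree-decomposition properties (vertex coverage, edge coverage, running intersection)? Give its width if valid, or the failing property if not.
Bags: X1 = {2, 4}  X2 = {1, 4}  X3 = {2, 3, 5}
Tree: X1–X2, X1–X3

No — edge (3,4) lies in no bag.

A tree decomposition must satisfy three properties: every vertex lies in some bag; for every edge, both endpoints lie together in some bag; and for every vertex, the bags containing it form a connected subtree. Here edge (3,4) lies in no bag, so the decomposition is invalid.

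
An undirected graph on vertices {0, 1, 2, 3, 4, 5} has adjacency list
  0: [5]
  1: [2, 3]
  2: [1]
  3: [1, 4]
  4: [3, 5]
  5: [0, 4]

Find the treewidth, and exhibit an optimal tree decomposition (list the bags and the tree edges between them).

Each bag holds 2 vertices, so the decomposition has width 1, which upper-bounds the treewidth. G has an edge, so its treewidth is at least 1. Therefore the treewidth is 1.

Treewidth 1.
Bags: B1 = {0, 5}  B2 = {4, 5}  B3 = {3, 4}  B4 = {1, 3}  B5 = {1, 2}
Tree: B1–B2, B2–B3, B3–B4, B4–B5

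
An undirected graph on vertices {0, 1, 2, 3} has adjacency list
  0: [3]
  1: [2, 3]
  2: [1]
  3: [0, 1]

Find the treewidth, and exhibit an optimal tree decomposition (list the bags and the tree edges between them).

Each bag holds 2 vertices, so the decomposition has width 1, which upper-bounds the treewidth. Since G has at least one edge (e.g. 2–1), it is not an edgeless graph, so tw(G) ≥ 1. Hence tw(G) = 1 exactly.

Treewidth 1.
One such decomposition:
Bags: B1 = {1, 2}  B2 = {1, 3}  B3 = {0, 3}
Tree: B1–B2, B2–B3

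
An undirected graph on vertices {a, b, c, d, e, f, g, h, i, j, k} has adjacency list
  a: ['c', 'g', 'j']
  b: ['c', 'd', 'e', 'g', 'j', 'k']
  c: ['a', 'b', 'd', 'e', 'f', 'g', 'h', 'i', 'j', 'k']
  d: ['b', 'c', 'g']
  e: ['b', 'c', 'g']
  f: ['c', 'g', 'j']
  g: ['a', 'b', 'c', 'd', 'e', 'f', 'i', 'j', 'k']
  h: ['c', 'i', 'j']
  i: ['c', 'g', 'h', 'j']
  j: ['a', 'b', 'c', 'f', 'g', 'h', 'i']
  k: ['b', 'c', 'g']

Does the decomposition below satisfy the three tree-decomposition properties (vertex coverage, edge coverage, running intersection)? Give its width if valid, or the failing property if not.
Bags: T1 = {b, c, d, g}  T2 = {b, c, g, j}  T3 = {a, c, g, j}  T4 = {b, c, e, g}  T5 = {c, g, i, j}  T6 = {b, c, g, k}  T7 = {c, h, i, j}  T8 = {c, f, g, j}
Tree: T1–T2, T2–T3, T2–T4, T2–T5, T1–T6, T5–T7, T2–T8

Yes; width 3.

Checking the three conditions: (i) the bags cover all of {a, b, c, d, e, f, g, h, i, j, k}; (ii) for each edge, some bag contains both endpoints; (iii) the bags containing any fixed vertex form a subtree. All hold, so the decomposition is valid with width 4 − 1 = 3.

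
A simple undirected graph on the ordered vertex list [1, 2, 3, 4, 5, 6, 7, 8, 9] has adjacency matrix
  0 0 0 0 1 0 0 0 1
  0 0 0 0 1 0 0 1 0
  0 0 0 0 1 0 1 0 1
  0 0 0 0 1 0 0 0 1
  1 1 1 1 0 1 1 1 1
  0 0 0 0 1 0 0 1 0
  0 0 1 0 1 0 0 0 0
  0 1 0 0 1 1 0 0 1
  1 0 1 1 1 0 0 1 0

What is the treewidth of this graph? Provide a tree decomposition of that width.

Treewidth 2.
Bags: B1 = {4, 5, 9}  B2 = {1, 5, 9}  B3 = {3, 5, 9}  B4 = {5, 8, 9}  B5 = {2, 5, 8}  B6 = {5, 6, 8}  B7 = {3, 5, 7}
Tree: B1–B2, B1–B3, B3–B4, B4–B5, B5–B6, B3–B7

Every bag has size at most 3, so the width is 3 − 1 = 2 and tw(G) ≤ 2. For the lower bound, the 3 vertices {5, 8, 9} are pairwise adjacent, and any tree decomposition puts a clique entirely inside one bag — forcing width ≥ 2. The upper and lower bounds meet at 2, so that is the treewidth.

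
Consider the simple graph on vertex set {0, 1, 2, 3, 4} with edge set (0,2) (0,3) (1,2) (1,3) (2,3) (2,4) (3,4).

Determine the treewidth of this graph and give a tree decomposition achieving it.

The largest bag has 3 vertices, giving width 2; this decomposition certifies tw(G) ≤ 2. Conversely, {0, 2, 3} is a clique of size 3, and the vertices of any clique must share a bag in every tree decomposition; so some bag has ≥ 3 vertices and tw(G) ≥ 2. Therefore the treewidth is 2.

Treewidth 2.
Bags: B1 = {0, 2, 3}  B2 = {2, 3, 4}  B3 = {1, 2, 3}
Tree: B1–B2, B2–B3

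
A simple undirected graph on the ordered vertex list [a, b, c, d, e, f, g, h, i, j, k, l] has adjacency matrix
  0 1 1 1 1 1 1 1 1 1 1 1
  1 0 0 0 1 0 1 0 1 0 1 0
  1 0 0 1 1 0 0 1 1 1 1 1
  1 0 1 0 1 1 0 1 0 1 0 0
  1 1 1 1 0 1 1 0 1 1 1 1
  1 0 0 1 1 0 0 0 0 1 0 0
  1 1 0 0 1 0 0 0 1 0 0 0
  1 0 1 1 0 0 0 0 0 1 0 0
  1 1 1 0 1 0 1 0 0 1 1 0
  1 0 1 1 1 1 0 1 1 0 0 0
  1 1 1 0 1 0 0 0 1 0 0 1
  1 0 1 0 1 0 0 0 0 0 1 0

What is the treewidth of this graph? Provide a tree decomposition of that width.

Treewidth 4.
One such decomposition:
Bags: B1 = {a, b, e, i, k}  B2 = {a, c, e, i, k}  B3 = {a, c, e, i, j}  B4 = {a, c, d, e, j}  B5 = {a, d, e, f, j}  B6 = {a, c, e, k, l}  B7 = {a, b, e, g, i}  B8 = {a, c, d, h, j}
Tree: B1–B2, B2–B3, B3–B4, B4–B5, B2–B6, B1–B7, B4–B8

Each bag holds 5 vertices, so the decomposition has width 4, which upper-bounds the treewidth. Conversely, {a, c, d, e, j} is a clique of size 5, and the vertices of any clique must share a bag in every tree decomposition; so some bag has ≥ 5 vertices and tw(G) ≥ 4. The upper and lower bounds meet at 4, so that is the treewidth.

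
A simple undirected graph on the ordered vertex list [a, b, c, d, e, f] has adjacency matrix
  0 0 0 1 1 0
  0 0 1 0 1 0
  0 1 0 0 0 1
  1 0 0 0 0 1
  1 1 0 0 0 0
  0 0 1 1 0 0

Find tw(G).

A width-2 tree decomposition is:
Bags: B1 = {b, c, e}  B2 = {a, c, e}  B3 = {a, c, d}  B4 = {c, d, f}
Tree: B1–B2, B2–B3, B3–B4
Each bag holds 3 vertices, so the decomposition has width 2, which upper-bounds the treewidth. The edges c–b–e–a–d–f–c form a cycle, so G is not a tree and its treewidth is at least 2. Therefore the treewidth is 2.

2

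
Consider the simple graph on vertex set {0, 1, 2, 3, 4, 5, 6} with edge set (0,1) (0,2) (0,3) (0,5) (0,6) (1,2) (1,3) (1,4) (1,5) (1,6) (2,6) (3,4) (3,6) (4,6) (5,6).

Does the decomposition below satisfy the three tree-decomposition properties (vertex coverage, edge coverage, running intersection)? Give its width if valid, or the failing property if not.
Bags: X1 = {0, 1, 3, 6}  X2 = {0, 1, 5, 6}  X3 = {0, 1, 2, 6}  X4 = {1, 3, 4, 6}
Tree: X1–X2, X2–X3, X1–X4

Yes; width 3.

Every vertex of G appears in some bag (union = {0, 1, 2, 3, 4, 5, 6}); every edge is covered by a bag; and for each vertex v the set of bags containing v is connected in the bag tree. The decomposition is therefore valid. The largest bag has 4 vertices, so the width is 3.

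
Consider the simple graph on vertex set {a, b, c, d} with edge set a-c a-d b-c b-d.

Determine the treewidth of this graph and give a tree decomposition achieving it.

Each bag holds 3 vertices, so the decomposition has width 2, which upper-bounds the treewidth. For the lower bound, G contains the cycle a–c–b–d–a, so G is not a forest; only forests have treewidth ≤ 1, hence tw(G) ≥ 2. Therefore the treewidth is 2.

Treewidth 2.
Bags: B1 = {a, b, c}  B2 = {a, b, d}
Tree: B1–B2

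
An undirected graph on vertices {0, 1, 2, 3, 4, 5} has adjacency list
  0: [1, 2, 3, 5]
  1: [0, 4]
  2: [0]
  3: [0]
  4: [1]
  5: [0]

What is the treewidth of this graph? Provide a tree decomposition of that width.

Treewidth 1.
One optimal decomposition is:
Bags: B1 = {0, 1}  B2 = {0, 3}  B3 = {1, 4}  B4 = {0, 2}  B5 = {0, 5}
Tree: B1–B2, B1–B3, B1–B4, B1–B5

Each bag holds 2 vertices, so the decomposition has width 1, which upper-bounds the treewidth. Since G has at least one edge (e.g. 0–1), it is not an edgeless graph, so tw(G) ≥ 1. The upper and lower bounds meet at 1, so that is the treewidth.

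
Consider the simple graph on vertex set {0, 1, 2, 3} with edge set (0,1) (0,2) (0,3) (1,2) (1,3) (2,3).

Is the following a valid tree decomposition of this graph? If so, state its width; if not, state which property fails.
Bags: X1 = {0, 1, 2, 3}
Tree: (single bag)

Every vertex of G appears in some bag (union = {0, 1, 2, 3}); every edge is covered by a bag; and for each vertex v the set of bags containing v is connected in the bag tree. The decomposition is therefore valid. The largest bag has 4 vertices, so the width is 3.

Yes; width 3.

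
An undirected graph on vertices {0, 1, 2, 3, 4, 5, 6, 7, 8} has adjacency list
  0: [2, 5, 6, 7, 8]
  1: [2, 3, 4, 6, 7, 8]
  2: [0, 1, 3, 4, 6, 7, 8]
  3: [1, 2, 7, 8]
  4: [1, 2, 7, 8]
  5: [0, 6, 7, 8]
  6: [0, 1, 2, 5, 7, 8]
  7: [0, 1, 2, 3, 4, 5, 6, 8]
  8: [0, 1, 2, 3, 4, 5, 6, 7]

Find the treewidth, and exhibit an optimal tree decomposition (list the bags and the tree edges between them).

Each bag holds 5 vertices, so the decomposition has width 4, which upper-bounds the treewidth. For the lower bound, the 5 vertices {0, 2, 6, 7, 8} are pairwise adjacent, and any tree decomposition puts a clique entirely inside one bag — forcing width ≥ 4. The upper and lower bounds meet at 4, so that is the treewidth.

Treewidth 4.
One optimal decomposition is:
Bags: B1 = {1, 2, 4, 7, 8}  B2 = {1, 2, 6, 7, 8}  B3 = {0, 2, 6, 7, 8}  B4 = {0, 5, 6, 7, 8}  B5 = {1, 2, 3, 7, 8}
Tree: B1–B2, B2–B3, B3–B4, B1–B5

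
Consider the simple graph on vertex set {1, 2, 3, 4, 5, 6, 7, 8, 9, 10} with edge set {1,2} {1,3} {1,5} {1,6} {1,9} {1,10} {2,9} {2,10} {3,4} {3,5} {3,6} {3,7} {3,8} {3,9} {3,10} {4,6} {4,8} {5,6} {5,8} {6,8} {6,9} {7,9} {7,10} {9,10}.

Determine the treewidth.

A width-3 tree decomposition is:
Bags: B1 = {1, 3, 5, 6}  B2 = {1, 3, 6, 9}  B3 = {1, 3, 9, 10}  B4 = {1, 2, 9, 10}  B5 = {3, 5, 6, 8}  B6 = {3, 7, 9, 10}  B7 = {3, 4, 6, 8}
Tree: B1–B2, B2–B3, B3–B4, B1–B5, B3–B6, B5–B7
The largest bag has 4 vertices, giving width 3; this decomposition certifies tw(G) ≤ 3. Conversely, {1, 2, 9, 10} is a clique of size 4, and the vertices of any clique must share a bag in every tree decomposition; so some bag has ≥ 4 vertices and tw(G) ≥ 3. Hence tw(G) = 3 exactly.

3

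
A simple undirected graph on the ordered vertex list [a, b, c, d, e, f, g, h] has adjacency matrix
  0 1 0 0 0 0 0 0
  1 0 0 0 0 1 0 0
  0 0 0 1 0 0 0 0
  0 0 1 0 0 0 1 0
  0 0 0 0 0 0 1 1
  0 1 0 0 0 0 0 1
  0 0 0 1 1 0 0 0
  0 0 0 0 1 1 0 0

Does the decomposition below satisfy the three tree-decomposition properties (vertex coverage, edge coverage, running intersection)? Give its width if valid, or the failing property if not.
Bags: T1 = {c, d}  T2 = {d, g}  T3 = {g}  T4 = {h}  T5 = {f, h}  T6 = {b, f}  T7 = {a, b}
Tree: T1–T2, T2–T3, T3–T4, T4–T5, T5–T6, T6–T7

A tree decomposition must satisfy three properties: every vertex lies in some bag; for every edge, both endpoints lie together in some bag; and for every vertex, the bags containing it form a connected subtree. Here vertex e appears in no bag, so the decomposition is invalid.

No — vertex e appears in no bag.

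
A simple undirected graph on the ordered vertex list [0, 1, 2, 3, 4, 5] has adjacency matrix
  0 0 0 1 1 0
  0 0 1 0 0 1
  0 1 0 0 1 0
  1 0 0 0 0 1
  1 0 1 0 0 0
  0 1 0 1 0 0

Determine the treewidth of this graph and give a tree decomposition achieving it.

Treewidth 2.
Bags: B1 = {1, 3, 5}  B2 = {1, 2, 3}  B3 = {2, 3, 4}  B4 = {0, 3, 4}
Tree: B1–B2, B2–B3, B3–B4

The largest bag has 3 vertices, giving width 2; this decomposition certifies tw(G) ≤ 2. Since 3–5–1–2–4–0–3 is a cycle in G, G is not acyclic. Forests are exactly the graphs of treewidth ≤ 1, so tw(G) ≥ 2. Hence tw(G) = 2 exactly.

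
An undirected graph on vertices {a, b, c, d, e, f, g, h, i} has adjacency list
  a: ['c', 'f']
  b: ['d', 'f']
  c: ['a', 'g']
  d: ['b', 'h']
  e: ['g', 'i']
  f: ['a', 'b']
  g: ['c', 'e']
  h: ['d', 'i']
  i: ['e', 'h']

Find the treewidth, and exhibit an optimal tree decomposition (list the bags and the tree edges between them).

Treewidth 2.
Bags: B1 = {a, c, g}  B2 = {a, e, g}  B3 = {a, e, i}  B4 = {a, h, i}  B5 = {a, d, h}  B6 = {a, b, d}  B7 = {a, b, f}
Tree: B1–B2, B2–B3, B3–B4, B4–B5, B5–B6, B6–B7

Every bag has size at most 3, so the width is 3 − 1 = 2 and tw(G) ≤ 2. For the lower bound, G contains the cycle a–c–g–e–i–h–d–b–f–a, so G is not a forest; only forests have treewidth ≤ 1, hence tw(G) ≥ 2. Hence tw(G) = 2 exactly.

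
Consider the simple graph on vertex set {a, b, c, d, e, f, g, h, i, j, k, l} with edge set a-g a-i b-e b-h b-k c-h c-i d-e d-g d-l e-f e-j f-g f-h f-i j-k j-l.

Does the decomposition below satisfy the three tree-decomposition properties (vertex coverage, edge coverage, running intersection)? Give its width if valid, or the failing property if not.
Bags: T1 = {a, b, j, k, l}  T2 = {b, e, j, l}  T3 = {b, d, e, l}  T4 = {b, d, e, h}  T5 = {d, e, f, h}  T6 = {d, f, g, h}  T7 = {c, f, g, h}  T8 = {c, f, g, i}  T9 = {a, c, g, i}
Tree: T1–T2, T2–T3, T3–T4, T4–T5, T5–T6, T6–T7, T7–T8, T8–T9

A tree decomposition must satisfy three properties: every vertex lies in some bag; for every edge, both endpoints lie together in some bag; and for every vertex, the bags containing it form a connected subtree. Here bags containing vertex a are not connected in the tree, so the decomposition is invalid.

No — bags containing vertex a are not connected in the tree.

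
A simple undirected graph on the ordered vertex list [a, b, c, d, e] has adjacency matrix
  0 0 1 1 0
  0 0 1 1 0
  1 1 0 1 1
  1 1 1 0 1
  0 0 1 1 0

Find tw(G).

A width-2 tree decomposition is:
Bags: B1 = {b, c, d}  B2 = {c, d, e}  B3 = {a, c, d}
Tree: B1–B2, B2–B3
Each bag holds 3 vertices, so the decomposition has width 2, which upper-bounds the treewidth. Conversely, {c, d, e} is a clique of size 3, and the vertices of any clique must share a bag in every tree decomposition; so some bag has ≥ 3 vertices and tw(G) ≥ 2. Therefore the treewidth is 2.

2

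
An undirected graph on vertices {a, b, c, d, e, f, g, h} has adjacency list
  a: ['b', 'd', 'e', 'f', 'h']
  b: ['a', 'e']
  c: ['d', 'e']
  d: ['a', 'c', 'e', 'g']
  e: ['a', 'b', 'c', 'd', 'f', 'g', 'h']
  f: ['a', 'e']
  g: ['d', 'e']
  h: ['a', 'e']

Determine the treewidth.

A width-2 tree decomposition is:
Bags: B1 = {a, e, f}  B2 = {a, b, e}  B3 = {a, e, h}  B4 = {a, d, e}  B5 = {d, e, g}  B6 = {c, d, e}
Tree: B1–B2, B1–B3, B3–B4, B4–B5, B4–B6
Each bag holds 3 vertices, so the decomposition has width 2, which upper-bounds the treewidth. Conversely, {d, e, g} is a clique of size 3, and the vertices of any clique must share a bag in every tree decomposition; so some bag has ≥ 3 vertices and tw(G) ≥ 2. The upper and lower bounds meet at 2, so that is the treewidth.

2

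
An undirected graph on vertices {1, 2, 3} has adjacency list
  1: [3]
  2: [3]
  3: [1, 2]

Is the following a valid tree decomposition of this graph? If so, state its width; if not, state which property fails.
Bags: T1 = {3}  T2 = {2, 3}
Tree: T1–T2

No — vertex 1 appears in no bag.

A tree decomposition must satisfy three properties: every vertex lies in some bag; for every edge, both endpoints lie together in some bag; and for every vertex, the bags containing it form a connected subtree. Here vertex 1 appears in no bag, so the decomposition is invalid.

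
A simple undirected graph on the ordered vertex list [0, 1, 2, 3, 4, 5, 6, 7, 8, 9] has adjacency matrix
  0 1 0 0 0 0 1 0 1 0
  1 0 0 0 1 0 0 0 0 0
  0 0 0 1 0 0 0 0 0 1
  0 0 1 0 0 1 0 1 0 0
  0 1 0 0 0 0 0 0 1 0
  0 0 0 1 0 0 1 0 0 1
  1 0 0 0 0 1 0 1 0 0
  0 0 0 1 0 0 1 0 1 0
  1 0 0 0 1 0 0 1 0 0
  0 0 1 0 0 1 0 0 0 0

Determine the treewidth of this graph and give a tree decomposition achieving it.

Treewidth 2.
Bags: B1 = {2, 3, 9}  B2 = {3, 5, 9}  B3 = {3, 5, 7}  B4 = {5, 6, 7}  B5 = {6, 7, 8}  B6 = {0, 6, 8}  B7 = {0, 4, 8}  B8 = {0, 1, 4}
Tree: B1–B2, B2–B3, B3–B4, B4–B5, B5–B6, B6–B7, B7–B8

The largest bag has 3 vertices, giving width 2; this decomposition certifies tw(G) ≤ 2. The edges 2–9–5–3–2 form a cycle, so G is not a tree and its treewidth is at least 2. Therefore the treewidth is 2.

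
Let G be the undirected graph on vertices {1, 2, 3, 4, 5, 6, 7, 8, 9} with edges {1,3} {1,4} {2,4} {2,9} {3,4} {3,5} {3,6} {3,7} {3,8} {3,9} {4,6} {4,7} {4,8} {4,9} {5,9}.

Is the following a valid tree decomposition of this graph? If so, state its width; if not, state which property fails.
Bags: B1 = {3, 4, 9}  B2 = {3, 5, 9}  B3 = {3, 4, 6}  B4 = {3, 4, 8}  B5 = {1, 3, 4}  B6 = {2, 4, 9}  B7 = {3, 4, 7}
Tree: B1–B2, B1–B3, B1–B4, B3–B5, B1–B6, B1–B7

Checking the three conditions: (i) the bags cover all of {1, 2, 3, 4, 5, 6, 7, 8, 9}; (ii) for each edge, some bag contains both endpoints; (iii) the bags containing any fixed vertex form a subtree. All hold, so the decomposition is valid with width 3 − 1 = 2.

Yes; width 2.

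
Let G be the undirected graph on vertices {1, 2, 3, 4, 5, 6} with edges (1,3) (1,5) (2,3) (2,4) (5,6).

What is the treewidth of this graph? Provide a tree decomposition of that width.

The largest bag has 2 vertices, giving width 1; this decomposition certifies tw(G) ≤ 1. Any graph with an edge has treewidth ≥ 1, and G has the edge 6–5. The upper and lower bounds meet at 1, so that is the treewidth.

Treewidth 1.
One such decomposition:
Bags: B1 = {5, 6}  B2 = {1, 5}  B3 = {1, 3}  B4 = {2, 3}  B5 = {2, 4}
Tree: B1–B2, B2–B3, B3–B4, B4–B5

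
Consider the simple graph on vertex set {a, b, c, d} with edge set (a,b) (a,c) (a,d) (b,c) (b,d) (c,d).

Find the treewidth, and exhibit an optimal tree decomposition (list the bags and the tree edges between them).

With just one bag of size 4, the width is 4 − 1 = 3, so tw(G) ≤ 3. For the lower bound, the 4 vertices {a, b, c, d} are pairwise adjacent, and any tree decomposition puts a clique entirely inside one bag — forcing width ≥ 3. Combining the bounds, tw(G) = 3.

Treewidth 3.
Bags: B1 = {a, b, c, d}
Tree: (single bag)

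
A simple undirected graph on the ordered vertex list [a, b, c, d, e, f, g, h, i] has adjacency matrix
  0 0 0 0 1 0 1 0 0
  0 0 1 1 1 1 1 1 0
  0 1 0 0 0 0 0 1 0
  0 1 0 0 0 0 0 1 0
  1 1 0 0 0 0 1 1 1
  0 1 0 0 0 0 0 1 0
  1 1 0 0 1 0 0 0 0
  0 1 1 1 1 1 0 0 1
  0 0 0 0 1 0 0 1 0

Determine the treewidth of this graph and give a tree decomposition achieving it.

The largest bag has 3 vertices, giving width 2; this decomposition certifies tw(G) ≤ 2. For the lower bound, the 3 vertices {a, e, g} are pairwise adjacent, and any tree decomposition puts a clique entirely inside one bag — forcing width ≥ 2. Hence tw(G) = 2 exactly.

Treewidth 2.
Bags: B1 = {b, e, g}  B2 = {b, e, h}  B3 = {b, d, h}  B4 = {b, f, h}  B5 = {a, e, g}  B6 = {b, c, h}  B7 = {e, h, i}
Tree: B1–B2, B2–B3, B2–B4, B1–B5, B2–B6, B2–B7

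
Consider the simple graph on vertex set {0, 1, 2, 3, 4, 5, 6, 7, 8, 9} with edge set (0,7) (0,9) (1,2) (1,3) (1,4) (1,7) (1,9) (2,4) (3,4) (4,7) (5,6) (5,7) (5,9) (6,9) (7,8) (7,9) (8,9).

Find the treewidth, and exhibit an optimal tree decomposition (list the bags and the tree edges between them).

Treewidth 2.
One such decomposition:
Bags: B1 = {0, 7, 9}  B2 = {1, 7, 9}  B3 = {5, 7, 9}  B4 = {5, 6, 9}  B5 = {1, 4, 7}  B6 = {1, 2, 4}  B7 = {1, 3, 4}  B8 = {7, 8, 9}
Tree: B1–B2, B2–B3, B3–B4, B2–B5, B5–B6, B5–B7, B3–B8

The largest bag has 3 vertices, giving width 2; this decomposition certifies tw(G) ≤ 2. On the other hand G contains the 3-clique {1, 2, 4}. A clique must lie in a single bag of any decomposition, so no decomposition can have width below 2. The upper and lower bounds meet at 2, so that is the treewidth.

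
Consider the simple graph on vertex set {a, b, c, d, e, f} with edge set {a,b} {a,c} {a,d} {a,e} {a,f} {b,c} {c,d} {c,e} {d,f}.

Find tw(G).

A width-2 tree decomposition is:
Bags: B1 = {a, c, e}  B2 = {a, b, c}  B3 = {a, c, d}  B4 = {a, d, f}
Tree: B1–B2, B2–B3, B3–B4
The largest bag has 3 vertices, giving width 2; this decomposition certifies tw(G) ≤ 2. For the lower bound, the 3 vertices {a, c, d} are pairwise adjacent, and any tree decomposition puts a clique entirely inside one bag — forcing width ≥ 2. The upper and lower bounds meet at 2, so that is the treewidth.

2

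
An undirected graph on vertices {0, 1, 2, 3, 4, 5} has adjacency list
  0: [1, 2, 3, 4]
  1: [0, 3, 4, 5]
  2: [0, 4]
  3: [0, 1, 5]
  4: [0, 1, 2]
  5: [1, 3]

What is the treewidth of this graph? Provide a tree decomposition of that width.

The largest bag has 3 vertices, giving width 2; this decomposition certifies tw(G) ≤ 2. Conversely, {0, 1, 3} is a clique of size 3, and the vertices of any clique must share a bag in every tree decomposition; so some bag has ≥ 3 vertices and tw(G) ≥ 2. Therefore the treewidth is 2.

Treewidth 2.
Bags: B1 = {1, 3, 5}  B2 = {0, 1, 3}  B3 = {0, 1, 4}  B4 = {0, 2, 4}
Tree: B1–B2, B2–B3, B3–B4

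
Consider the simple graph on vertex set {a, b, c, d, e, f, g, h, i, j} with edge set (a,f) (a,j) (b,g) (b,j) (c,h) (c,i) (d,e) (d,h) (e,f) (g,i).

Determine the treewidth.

A width-2 tree decomposition is:
Bags: B1 = {a, f, j}  B2 = {e, f, j}  B3 = {d, e, j}  B4 = {d, h, j}  B5 = {c, h, j}  B6 = {c, i, j}  B7 = {g, i, j}  B8 = {b, g, j}
Tree: B1–B2, B2–B3, B3–B4, B4–B5, B5–B6, B6–B7, B7–B8
The largest bag has 3 vertices, giving width 2; this decomposition certifies tw(G) ≤ 2. For the lower bound, G contains the cycle j–a–f–e–d–h–c–i–g–b–j, so G is not a forest; only forests have treewidth ≤ 1, hence tw(G) ≥ 2. Hence tw(G) = 2 exactly.

2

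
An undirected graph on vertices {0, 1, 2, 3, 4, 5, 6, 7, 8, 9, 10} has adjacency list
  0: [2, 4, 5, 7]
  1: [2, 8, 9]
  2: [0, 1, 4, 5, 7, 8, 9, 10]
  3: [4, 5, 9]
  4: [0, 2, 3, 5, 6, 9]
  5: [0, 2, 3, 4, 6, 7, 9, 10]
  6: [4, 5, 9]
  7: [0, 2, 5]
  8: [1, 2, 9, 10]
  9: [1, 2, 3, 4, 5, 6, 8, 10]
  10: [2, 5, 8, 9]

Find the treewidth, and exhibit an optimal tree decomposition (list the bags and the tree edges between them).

The largest bag has 4 vertices, giving width 3; this decomposition certifies tw(G) ≤ 3. On the other hand G contains the 4-clique {1, 2, 8, 9}. A clique must lie in a single bag of any decomposition, so no decomposition can have width below 3. Therefore the treewidth is 3.

Treewidth 3.
One such decomposition:
Bags: B1 = {2, 4, 5, 9}  B2 = {0, 2, 4, 5}  B3 = {2, 5, 9, 10}  B4 = {2, 8, 9, 10}  B5 = {3, 4, 5, 9}  B6 = {0, 2, 5, 7}  B7 = {4, 5, 6, 9}  B8 = {1, 2, 8, 9}
Tree: B1–B2, B1–B3, B3–B4, B1–B5, B2–B6, B1–B7, B4–B8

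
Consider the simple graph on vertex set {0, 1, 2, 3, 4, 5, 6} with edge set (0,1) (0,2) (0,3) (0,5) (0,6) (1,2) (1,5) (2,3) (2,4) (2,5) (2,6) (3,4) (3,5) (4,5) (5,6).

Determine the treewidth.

A width-3 tree decomposition is:
Bags: B1 = {0, 1, 2, 5}  B2 = {0, 2, 5, 6}  B3 = {0, 2, 3, 5}  B4 = {2, 3, 4, 5}
Tree: B1–B2, B1–B3, B3–B4
Every bag has size at most 4, so the width is 4 − 1 = 3 and tw(G) ≤ 3. On the other hand G contains the 4-clique {0, 1, 2, 5}. A clique must lie in a single bag of any decomposition, so no decomposition can have width below 3. Therefore the treewidth is 3.

3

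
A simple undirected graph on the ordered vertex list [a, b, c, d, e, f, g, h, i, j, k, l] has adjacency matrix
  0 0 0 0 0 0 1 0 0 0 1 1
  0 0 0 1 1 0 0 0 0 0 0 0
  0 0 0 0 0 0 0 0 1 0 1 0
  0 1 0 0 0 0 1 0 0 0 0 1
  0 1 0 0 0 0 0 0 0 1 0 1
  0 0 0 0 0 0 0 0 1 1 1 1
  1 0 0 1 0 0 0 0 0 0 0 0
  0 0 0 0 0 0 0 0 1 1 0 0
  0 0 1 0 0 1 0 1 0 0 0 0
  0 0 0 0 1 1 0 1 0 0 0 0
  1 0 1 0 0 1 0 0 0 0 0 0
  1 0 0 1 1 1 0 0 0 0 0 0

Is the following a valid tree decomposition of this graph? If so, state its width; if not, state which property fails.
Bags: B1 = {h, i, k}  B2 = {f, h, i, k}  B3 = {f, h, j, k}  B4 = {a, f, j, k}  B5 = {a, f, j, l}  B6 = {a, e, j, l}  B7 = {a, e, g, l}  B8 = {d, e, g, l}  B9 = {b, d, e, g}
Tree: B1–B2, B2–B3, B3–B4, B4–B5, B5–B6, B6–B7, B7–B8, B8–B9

A tree decomposition must satisfy three properties: every vertex lies in some bag; for every edge, both endpoints lie together in some bag; and for every vertex, the bags containing it form a connected subtree. Here vertex c appears in no bag, so the decomposition is invalid.

No — vertex c appears in no bag.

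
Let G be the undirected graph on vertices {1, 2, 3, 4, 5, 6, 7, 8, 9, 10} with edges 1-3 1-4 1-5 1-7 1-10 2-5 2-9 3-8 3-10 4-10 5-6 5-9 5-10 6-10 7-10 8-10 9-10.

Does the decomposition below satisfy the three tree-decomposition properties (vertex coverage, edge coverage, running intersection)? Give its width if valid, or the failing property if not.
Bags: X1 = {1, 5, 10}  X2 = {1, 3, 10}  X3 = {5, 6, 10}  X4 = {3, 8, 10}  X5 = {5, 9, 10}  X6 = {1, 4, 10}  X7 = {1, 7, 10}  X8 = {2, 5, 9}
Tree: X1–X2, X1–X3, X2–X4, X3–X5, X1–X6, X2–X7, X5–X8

Yes; width 2.

Checking the three conditions: (i) the bags cover all of {1, 2, 3, 4, 5, 6, 7, 8, 9, 10}; (ii) for each edge, some bag contains both endpoints; (iii) the bags containing any fixed vertex form a subtree. All hold, so the decomposition is valid with width 3 − 1 = 2.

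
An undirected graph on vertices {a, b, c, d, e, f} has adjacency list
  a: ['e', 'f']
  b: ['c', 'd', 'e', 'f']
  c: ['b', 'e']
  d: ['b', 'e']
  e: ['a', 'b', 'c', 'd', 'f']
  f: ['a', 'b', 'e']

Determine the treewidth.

2

A width-2 tree decomposition is:
Bags: B1 = {b, c, e}  B2 = {b, d, e}  B3 = {b, e, f}  B4 = {a, e, f}
Tree: B1–B2, B2–B3, B3–B4
Every bag has size at most 3, so the width is 3 − 1 = 2 and tw(G) ≤ 2. Conversely, {a, e, f} is a clique of size 3, and the vertices of any clique must share a bag in every tree decomposition; so some bag has ≥ 3 vertices and tw(G) ≥ 2. The upper and lower bounds meet at 2, so that is the treewidth.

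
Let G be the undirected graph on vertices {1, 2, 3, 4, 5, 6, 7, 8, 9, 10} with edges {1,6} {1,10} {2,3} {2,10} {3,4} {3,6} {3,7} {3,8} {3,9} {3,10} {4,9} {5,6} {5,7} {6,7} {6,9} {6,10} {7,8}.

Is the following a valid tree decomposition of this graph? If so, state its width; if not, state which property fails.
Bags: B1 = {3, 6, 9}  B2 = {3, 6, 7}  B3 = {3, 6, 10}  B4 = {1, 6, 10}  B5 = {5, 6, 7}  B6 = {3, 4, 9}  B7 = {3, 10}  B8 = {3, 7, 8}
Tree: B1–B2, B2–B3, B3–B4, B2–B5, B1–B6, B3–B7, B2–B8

No — vertex 2 appears in no bag.

A tree decomposition must satisfy three properties: every vertex lies in some bag; for every edge, both endpoints lie together in some bag; and for every vertex, the bags containing it form a connected subtree. Here vertex 2 appears in no bag, so the decomposition is invalid.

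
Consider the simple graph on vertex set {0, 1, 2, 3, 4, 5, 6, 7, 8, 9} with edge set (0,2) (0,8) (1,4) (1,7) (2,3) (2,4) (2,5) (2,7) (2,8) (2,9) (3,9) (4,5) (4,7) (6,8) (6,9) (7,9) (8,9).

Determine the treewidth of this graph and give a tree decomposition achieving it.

Each bag holds 3 vertices, so the decomposition has width 2, which upper-bounds the treewidth. On the other hand G contains the 3-clique {1, 4, 7}. A clique must lie in a single bag of any decomposition, so no decomposition can have width below 2. Combining the bounds, tw(G) = 2.

Treewidth 2.
One such decomposition:
Bags: B1 = {2, 7, 9}  B2 = {2, 4, 7}  B3 = {2, 8, 9}  B4 = {2, 4, 5}  B5 = {0, 2, 8}  B6 = {1, 4, 7}  B7 = {6, 8, 9}  B8 = {2, 3, 9}
Tree: B1–B2, B1–B3, B2–B4, B3–B5, B2–B6, B3–B7, B3–B8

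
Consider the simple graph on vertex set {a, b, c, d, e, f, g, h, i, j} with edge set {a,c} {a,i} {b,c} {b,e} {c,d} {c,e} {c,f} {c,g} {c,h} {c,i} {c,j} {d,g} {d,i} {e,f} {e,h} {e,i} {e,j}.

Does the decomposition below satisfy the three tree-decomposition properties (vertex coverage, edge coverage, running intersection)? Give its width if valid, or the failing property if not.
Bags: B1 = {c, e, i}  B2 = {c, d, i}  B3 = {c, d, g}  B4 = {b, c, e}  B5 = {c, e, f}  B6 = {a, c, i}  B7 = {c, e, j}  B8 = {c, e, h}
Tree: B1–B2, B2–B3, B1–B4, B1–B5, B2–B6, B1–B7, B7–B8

Vertex coverage: the bags together contain {a, b, c, d, e, f, g, h, i, j}, the full vertex set. Edge coverage: each edge of G has both endpoints in at least one bag. Running intersection: for every vertex, the bags containing it form a connected subtree. All three properties hold, so this is a valid tree decomposition of width max|bag| − 1 = 2, and hence tw(G) ≤ 2.

Yes; width 2.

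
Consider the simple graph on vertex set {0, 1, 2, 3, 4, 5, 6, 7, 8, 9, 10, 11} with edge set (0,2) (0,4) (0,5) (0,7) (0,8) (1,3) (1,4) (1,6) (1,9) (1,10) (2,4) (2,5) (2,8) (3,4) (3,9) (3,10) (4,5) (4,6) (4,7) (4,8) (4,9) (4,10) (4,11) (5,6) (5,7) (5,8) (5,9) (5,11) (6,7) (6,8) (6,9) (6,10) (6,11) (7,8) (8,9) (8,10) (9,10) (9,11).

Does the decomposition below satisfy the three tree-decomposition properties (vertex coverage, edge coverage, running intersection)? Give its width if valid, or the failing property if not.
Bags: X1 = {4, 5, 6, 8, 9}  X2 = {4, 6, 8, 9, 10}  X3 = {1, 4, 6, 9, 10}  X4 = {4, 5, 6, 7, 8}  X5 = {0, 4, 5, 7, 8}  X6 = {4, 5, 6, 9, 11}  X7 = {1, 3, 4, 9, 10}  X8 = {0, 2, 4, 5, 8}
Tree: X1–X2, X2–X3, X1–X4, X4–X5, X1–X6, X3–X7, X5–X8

Vertex coverage: the bags together contain {0, 1, 2, 3, 4, 5, 6, 7, 8, 9, 10, 11}, the full vertex set. Edge coverage: each edge of G has both endpoints in at least one bag. Running intersection: for every vertex, the bags containing it form a connected subtree. All three properties hold, so this is a valid tree decomposition of width max|bag| − 1 = 4, and hence tw(G) ≤ 4.

Yes; width 4.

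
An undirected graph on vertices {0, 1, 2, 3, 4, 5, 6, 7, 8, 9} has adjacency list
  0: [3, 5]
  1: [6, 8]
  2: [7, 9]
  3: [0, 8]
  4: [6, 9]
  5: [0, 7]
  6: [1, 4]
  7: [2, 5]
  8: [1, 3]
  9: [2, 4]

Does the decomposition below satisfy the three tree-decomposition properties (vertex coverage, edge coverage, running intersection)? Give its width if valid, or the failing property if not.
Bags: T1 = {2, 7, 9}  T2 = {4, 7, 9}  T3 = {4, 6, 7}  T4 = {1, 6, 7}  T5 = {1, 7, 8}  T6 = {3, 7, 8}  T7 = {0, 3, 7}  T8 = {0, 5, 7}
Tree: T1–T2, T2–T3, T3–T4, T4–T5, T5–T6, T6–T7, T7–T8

Vertex coverage: the bags together contain {0, 1, 2, 3, 4, 5, 6, 7, 8, 9}, the full vertex set. Edge coverage: each edge of G has both endpoints in at least one bag. Running intersection: for every vertex, the bags containing it form a connected subtree. All three properties hold, so this is a valid tree decomposition of width max|bag| − 1 = 2, and hence tw(G) ≤ 2.

Yes; width 2.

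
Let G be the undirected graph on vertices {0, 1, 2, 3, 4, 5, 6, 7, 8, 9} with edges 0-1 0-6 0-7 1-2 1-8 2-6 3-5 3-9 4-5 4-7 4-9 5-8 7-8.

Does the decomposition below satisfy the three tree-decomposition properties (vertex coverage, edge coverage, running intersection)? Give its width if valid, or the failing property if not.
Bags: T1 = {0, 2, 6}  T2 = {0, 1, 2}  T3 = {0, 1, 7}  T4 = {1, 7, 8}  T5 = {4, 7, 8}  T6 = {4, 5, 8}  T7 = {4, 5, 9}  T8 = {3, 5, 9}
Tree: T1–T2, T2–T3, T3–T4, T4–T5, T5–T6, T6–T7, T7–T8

Every vertex of G appears in some bag (union = {0, 1, 2, 3, 4, 5, 6, 7, 8, 9}); every edge is covered by a bag; and for each vertex v the set of bags containing v is connected in the bag tree. The decomposition is therefore valid. The largest bag has 3 vertices, so the width is 2.

Yes; width 2.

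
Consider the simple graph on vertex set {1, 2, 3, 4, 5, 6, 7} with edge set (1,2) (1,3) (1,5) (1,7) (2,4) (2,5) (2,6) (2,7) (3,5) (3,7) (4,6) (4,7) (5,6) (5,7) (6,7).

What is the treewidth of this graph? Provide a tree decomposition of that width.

Treewidth 3.
Bags: B1 = {2, 5, 6, 7}  B2 = {2, 4, 6, 7}  B3 = {1, 2, 5, 7}  B4 = {1, 3, 5, 7}
Tree: B1–B2, B1–B3, B3–B4

Every bag has size at most 4, so the width is 4 − 1 = 3 and tw(G) ≤ 3. Conversely, {2, 4, 6, 7} is a clique of size 4, and the vertices of any clique must share a bag in every tree decomposition; so some bag has ≥ 4 vertices and tw(G) ≥ 3. Hence tw(G) = 3 exactly.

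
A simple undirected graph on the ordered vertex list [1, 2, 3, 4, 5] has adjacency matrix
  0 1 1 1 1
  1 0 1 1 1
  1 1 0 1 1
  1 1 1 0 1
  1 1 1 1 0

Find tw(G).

A width-4 tree decomposition is:
Bags: B1 = {1, 2, 3, 4, 5}
Tree: (single bag)
With just one bag of size 5, the width is 5 − 1 = 4, so tw(G) ≤ 4. Conversely, {1, 2, 3, 4, 5} is a clique of size 5, and the vertices of any clique must share a bag in every tree decomposition; so some bag has ≥ 5 vertices and tw(G) ≥ 4. Hence tw(G) = 4 exactly.

4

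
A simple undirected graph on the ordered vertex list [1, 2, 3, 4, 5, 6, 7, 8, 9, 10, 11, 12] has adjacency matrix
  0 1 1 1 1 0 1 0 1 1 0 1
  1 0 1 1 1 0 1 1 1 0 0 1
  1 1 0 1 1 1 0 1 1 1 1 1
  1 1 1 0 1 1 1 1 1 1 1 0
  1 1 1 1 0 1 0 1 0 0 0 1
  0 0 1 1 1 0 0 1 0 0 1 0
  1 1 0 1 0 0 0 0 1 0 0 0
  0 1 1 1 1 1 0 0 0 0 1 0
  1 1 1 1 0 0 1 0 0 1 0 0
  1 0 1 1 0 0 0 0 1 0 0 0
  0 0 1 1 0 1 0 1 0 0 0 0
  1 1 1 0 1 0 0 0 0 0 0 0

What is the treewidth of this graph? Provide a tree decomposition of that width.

Treewidth 4.
Bags: B1 = {1, 2, 3, 4, 5}  B2 = {2, 3, 4, 5, 8}  B3 = {1, 2, 3, 5, 12}  B4 = {1, 2, 3, 4, 9}  B5 = {1, 2, 4, 7, 9}  B6 = {3, 4, 5, 6, 8}  B7 = {1, 3, 4, 9, 10}  B8 = {3, 4, 6, 8, 11}
Tree: B1–B2, B1–B3, B1–B4, B4–B5, B2–B6, B4–B7, B6–B8

The largest bag has 5 vertices, giving width 4; this decomposition certifies tw(G) ≤ 4. For the lower bound, the 5 vertices {3, 4, 6, 8, 11} are pairwise adjacent, and any tree decomposition puts a clique entirely inside one bag — forcing width ≥ 4. Combining the bounds, tw(G) = 4.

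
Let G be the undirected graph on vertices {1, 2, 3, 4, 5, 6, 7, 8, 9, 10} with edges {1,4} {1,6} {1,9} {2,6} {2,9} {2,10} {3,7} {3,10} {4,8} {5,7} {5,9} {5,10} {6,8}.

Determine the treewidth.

2

A width-2 tree decomposition is:
Bags: B1 = {3, 7, 10}  B2 = {5, 7, 10}  B3 = {2, 5, 10}  B4 = {2, 5, 9}  B5 = {2, 6, 9}  B6 = {1, 6, 9}  B7 = {1, 6, 8}  B8 = {1, 4, 8}
Tree: B1–B2, B2–B3, B3–B4, B4–B5, B5–B6, B6–B7, B7–B8
Every bag has size at most 3, so the width is 3 − 1 = 2 and tw(G) ≤ 2. For the lower bound, G contains the cycle 3–7–5–10–3, so G is not a forest; only forests have treewidth ≤ 1, hence tw(G) ≥ 2. Combining the bounds, tw(G) = 2.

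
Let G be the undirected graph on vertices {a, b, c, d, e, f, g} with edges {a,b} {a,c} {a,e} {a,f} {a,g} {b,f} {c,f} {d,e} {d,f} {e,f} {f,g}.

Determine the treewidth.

A width-2 tree decomposition is:
Bags: B1 = {d, e, f}  B2 = {a, e, f}  B3 = {a, c, f}  B4 = {a, f, g}  B5 = {a, b, f}
Tree: B1–B2, B2–B3, B3–B4, B3–B5
Every bag has size at most 3, so the width is 3 − 1 = 2 and tw(G) ≤ 2. Conversely, {d, e, f} is a clique of size 3, and the vertices of any clique must share a bag in every tree decomposition; so some bag has ≥ 3 vertices and tw(G) ≥ 2. The upper and lower bounds meet at 2, so that is the treewidth.

2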